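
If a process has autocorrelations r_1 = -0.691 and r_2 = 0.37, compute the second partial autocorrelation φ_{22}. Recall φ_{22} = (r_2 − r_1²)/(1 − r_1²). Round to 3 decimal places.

φ_{22} = (r_2 − r_1²) / (1 − r_1²)
r_1² = (-0.691)² = 0.477481
Numerator = 0.37 − 0.4775 = -0.1075; denominator = 1 − 0.4775 = 0.5225
φ_{22} = -0.1075 / 0.5225 = -0.206

-0.206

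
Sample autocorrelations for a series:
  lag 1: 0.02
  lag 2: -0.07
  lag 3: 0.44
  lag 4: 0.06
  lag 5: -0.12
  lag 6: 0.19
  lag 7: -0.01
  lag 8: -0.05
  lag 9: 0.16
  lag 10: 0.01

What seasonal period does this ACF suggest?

The largest autocorrelation is r_3 = 0.44, with weaker echoes at lags 6 (0.19) and 9 (0.16); the remaining lags stay at or below 0.06.
The dominant spike at lag 3 indicates a seasonal period of 3.

3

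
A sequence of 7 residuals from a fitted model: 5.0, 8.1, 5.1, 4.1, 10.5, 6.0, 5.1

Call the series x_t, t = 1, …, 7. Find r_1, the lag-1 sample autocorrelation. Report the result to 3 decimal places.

-0.393

Mean x̄ = (5.0 + 8.1 + 5.1 + 4.1 + 10.5 + 6.0 + 5.1)/7 = 6.2714
Numerator Σ_{t=1}^{6}(x_t−x̄)(x_{t+1}−x̄) = -11.9351
Denominator Σ(x_t−x̄)² = 30.3743
r_1 = -11.9351 / 30.3743 = -0.393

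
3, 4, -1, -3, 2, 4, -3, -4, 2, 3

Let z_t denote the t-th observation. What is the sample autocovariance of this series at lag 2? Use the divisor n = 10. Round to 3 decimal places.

Mean z̄ = (3 + 4 − 1 − 3 + 2 + 4 − 3 − 4 + 2 + 3)/10 = 0.7000
Σ_{t=1}^{8}(z_t−z̄)(z_{t+2}−z̄) = -66.4800
γ_2 = -66.4800 / 10 = -6.648

-6.648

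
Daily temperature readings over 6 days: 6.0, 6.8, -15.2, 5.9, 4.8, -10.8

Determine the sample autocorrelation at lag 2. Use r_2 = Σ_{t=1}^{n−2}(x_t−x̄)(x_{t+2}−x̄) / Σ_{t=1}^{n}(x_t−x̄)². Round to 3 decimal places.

-0.394

Mean x̄ = (6.0 + 6.8 − 15.2 + 5.9 + 4.8 − 10.8)/6 = -0.4167
Deviations from mean: 6.4167, 7.2167, -14.7833, 6.3167, 5.2167, -10.3833
Numerator Σ_{t=1}^{4}(x_t−x̄)(x_{t+2}−x̄) = -191.9822
Denominator Σ(x_t−x̄)² = 486.7283
r_2 = -191.9822 / 486.7283 = -0.394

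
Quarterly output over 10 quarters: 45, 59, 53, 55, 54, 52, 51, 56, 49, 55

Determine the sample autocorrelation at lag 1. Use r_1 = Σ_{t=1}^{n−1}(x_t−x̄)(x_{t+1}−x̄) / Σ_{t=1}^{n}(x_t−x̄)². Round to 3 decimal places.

-0.508

Mean x̄ = (45 + 59 + 53 + 55 + 54 + 52 + 51 + 56 + 49 + 55)/10 = 52.9000
Numerator Σ_{t=1}^{9}(x_t−x̄)(x_{t+1}−x̄) = -70.5100
Denominator Σ(x_t−x̄)² = 138.9000
r_1 = -70.5100 / 138.9000 = -0.508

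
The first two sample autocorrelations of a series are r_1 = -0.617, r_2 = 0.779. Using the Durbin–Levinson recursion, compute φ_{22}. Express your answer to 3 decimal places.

0.643

φ_{22} = (r_2 − r_1²) / (1 − r_1²)
r_1² = (-0.617)² = 0.380689
Numerator = 0.779 − 0.3807 = 0.3983; denominator = 1 − 0.3807 = 0.6193
φ_{22} = 0.3983 / 0.6193 = 0.643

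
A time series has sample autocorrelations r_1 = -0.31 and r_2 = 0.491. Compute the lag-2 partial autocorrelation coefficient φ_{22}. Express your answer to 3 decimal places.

0.437

φ_{22} = (r_2 − r_1²) / (1 − r_1²)
r_1² = (-0.31)² = 0.0961
Numerator = 0.491 − 0.0961 = 0.3949; denominator = 1 − 0.0961 = 0.9039
φ_{22} = 0.3949 / 0.9039 = 0.437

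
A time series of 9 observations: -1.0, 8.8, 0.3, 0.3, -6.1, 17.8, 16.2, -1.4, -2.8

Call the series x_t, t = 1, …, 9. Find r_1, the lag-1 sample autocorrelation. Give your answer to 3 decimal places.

0.021

Mean x̄ = (-1.0 + 8.8 + 0.3 + 0.3 − 6.1 + 17.8 + 16.2 − 1.4 − 2.8)/9 = 3.5667
Numerator Σ_{t=1}^{8}(x_t−x̄)(x_{t+1}−x̄) = 12.3556
Denominator Σ(x_t−x̄)² = 590.4200
r_1 = 12.3556 / 590.4200 = 0.021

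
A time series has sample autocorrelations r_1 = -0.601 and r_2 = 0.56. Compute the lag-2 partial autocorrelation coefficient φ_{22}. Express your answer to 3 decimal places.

φ_{22} = (r_2 − r_1²) / (1 − r_1²)
r_1² = (-0.601)² = 0.361201
Numerator = 0.56 − 0.3612 = 0.1988; denominator = 1 − 0.3612 = 0.6388
φ_{22} = 0.1988 / 0.6388 = 0.311

0.311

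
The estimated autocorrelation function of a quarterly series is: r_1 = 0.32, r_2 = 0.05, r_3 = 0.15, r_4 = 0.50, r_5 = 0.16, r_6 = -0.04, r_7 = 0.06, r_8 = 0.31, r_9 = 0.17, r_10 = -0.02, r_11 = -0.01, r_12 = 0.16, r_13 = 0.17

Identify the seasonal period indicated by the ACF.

4

The largest autocorrelation is r_4 = 0.50; the remaining lags stay at or below 0.32. The elevated value at lag 1 (0.32), dropping to 0.05 at lag 2, reflects decaying short-term dependence rather than seasonality.
The dominant spike at lag 4 indicates a seasonal period of 4.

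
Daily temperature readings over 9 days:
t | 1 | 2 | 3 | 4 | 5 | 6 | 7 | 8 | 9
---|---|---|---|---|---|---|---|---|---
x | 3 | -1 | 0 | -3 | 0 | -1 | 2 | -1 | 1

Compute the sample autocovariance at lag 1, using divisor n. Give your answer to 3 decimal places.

Mean x̄ = (3 − 1 + 0 − 3 + 0 − 1 + 2 − 1 + 1)/9 = 0.0000
Σ_{t=1}^{8}(x_t−x̄)(x_{t+1}−x̄) = -8.0000
γ_1 = -8.0000 / 9 = -0.889

-0.889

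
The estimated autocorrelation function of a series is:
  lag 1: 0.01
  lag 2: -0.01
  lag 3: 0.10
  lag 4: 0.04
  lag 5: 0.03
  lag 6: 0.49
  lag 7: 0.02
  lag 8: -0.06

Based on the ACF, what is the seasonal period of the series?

The largest autocorrelation is r_6 = 0.49; the remaining lags stay at or below 0.10.
The dominant spike at lag 6 indicates a seasonal period of 6.

6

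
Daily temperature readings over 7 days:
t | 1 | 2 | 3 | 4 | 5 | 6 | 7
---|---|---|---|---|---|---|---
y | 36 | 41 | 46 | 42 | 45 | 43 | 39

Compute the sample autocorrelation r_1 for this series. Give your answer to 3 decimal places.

Mean ȳ = (36 + 41 + 46 + 42 + 45 + 43 + 39)/7 = 41.7143
Deviations from mean: -5.7143, -0.7143, 4.2857, 0.2857, 3.2857, 1.2857, -2.7143
Numerator Σ_{t=1}^{6}(y_t−ȳ)(y_{t+1}−ȳ) = 3.9184
Denominator Σ(y_t−ȳ)² = 71.4286
r_1 = 3.9184 / 71.4286 = 0.055

0.055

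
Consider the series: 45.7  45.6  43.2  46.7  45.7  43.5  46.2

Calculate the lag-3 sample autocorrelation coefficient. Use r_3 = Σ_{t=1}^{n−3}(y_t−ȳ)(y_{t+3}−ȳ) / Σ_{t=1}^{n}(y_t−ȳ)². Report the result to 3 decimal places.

0.538

Mean ȳ = (45.7 + 45.6 + 43.2 + 46.7 + 45.7 + 43.5 + 46.2)/7 = 45.2286
Deviations from mean: 0.4714, 0.3714, -2.0286, 1.4714, 0.4714, -1.7286, 0.9714
Numerator Σ_{t=1}^{4}(y_t−ȳ)(y_{t+3}−ȳ) = 5.8047
Denominator Σ(y_t−ȳ)² = 10.7943
r_3 = 5.8047 / 10.7943 = 0.538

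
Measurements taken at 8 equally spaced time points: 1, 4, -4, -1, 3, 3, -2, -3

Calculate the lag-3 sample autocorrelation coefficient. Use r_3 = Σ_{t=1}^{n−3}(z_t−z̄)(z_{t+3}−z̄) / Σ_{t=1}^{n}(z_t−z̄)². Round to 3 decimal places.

-0.128

Mean z̄ = (1 + 4 − 4 − 1 + 3 + 3 − 2 − 3)/8 = 0.1250
Deviations from mean: 0.8750, 3.8750, -4.1250, -1.1250, 2.8750, 2.8750, -2.1250, -3.1250
Σ(z_t−z̄)(z_{t+3}−z̄) = (-0.9844) + (11.1406) + (-11.8594) + (2.3906) + (-8.9844) = -8.2969
Denominator Σ(z_t−z̄)² = 64.8750
r_3 = -8.2969 / 64.8750 = -0.128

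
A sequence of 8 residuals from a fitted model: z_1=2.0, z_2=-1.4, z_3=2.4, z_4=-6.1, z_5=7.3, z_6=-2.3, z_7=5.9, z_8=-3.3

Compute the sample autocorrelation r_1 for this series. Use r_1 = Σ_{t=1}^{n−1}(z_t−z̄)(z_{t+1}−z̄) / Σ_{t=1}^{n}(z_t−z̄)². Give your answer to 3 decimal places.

Mean z̄ = (2.0 − 1.4 + 2.4 − 6.1 + 7.3 − 2.3 + 5.9 − 3.3)/8 = 0.5625
Σ(z_t−z̄)(z_{t+1}−z̄) = (-2.8211) + (-3.6061) + (-12.2423) + (-44.8886) + (-19.2861) + (-15.2786) + (-20.6161) = -118.7389
Denominator Σ(z_t−z̄)² = 150.6788
r_1 = -118.7389 / 150.6788 = -0.788

-0.788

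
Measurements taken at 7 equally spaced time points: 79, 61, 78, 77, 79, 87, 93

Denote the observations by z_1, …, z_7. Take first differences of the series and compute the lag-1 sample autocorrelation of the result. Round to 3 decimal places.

First differences Δz: -18, 17, -1, 2, 8, 6
Mean of differences = 2.3333
Numerator Σ(Δz_t−Δz̄)(Δz_{t+1}−Δz̄) = -327.1111
Denominator Σ(Δz_t−Δz̄)² = 685.3333
r_1(Δz) = -327.1111 / 685.3333 = -0.477

-0.477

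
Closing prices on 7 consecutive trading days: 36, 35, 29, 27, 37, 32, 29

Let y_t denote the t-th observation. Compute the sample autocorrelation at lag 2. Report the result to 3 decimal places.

-0.610

Mean ȳ = (36 + 35 + 29 + 27 + 37 + 32 + 29)/7 = 32.1429
Deviations from mean: 3.8571, 2.8571, -3.1429, -5.1429, 4.8571, -0.1429, -3.1429
Numerator Σ_{t=1}^{5}(y_t−ȳ)(y_{t+2}−ȳ) = -56.6122
Denominator Σ(y_t−ȳ)² = 92.8571
r_2 = -56.6122 / 92.8571 = -0.610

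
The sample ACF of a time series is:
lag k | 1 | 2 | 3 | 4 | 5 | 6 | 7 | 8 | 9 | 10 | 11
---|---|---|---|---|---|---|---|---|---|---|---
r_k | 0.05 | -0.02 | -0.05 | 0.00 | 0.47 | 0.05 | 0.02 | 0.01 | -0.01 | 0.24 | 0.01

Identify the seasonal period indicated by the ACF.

5

The largest autocorrelation is r_5 = 0.47, with a weaker echo at lag 10 (0.24); the remaining lags stay at or below 0.05.
The dominant spike at lag 5 indicates a seasonal period of 5.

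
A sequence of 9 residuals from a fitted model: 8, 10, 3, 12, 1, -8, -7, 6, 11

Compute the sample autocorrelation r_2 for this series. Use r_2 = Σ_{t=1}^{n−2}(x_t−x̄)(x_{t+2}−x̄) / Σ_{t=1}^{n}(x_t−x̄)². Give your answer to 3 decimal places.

-0.264

Mean x̄ = (8 + 10 + 3 + 12 + 1 − 8 − 7 + 6 + 11)/9 = 4.0000
Σ(x_t−x̄)(x_{t+2}−x̄) = (-4.0000) + (48.0000) + (3.0000) + (-96.0000) + (33.0000) + (-24.0000) + (-77.0000) = -117.0000
Denominator Σ(x_t−x̄)² = 444.0000
r_2 = -117.0000 / 444.0000 = -0.264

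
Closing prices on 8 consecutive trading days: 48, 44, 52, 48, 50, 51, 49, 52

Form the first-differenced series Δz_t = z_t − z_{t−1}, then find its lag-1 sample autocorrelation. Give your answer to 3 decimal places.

-0.727

First differences Δz: -4, 8, -4, 2, 1, -2, 3
Mean of differences = 0.5714
Numerator Σ(Δz_t−Δz̄)(Δz_{t+1}−Δz̄) = -81.1837
Denominator Σ(Δz_t−Δz̄)² = 111.7143
r_1(Δz) = -81.1837 / 111.7143 = -0.727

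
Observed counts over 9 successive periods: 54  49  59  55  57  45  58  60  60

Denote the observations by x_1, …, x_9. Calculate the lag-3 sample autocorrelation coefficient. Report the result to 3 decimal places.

Mean x̄ = (54 + 49 + 59 + 55 + 57 + 45 + 58 + 60 + 60)/9 = 55.2222
Numerator Σ_{t=1}^{6}(x_t−x̄)(x_{t+3}−x̄) = -90.3704
Denominator Σ(x_t−x̄)² = 215.5556
r_3 = -90.3704 / 215.5556 = -0.419

-0.419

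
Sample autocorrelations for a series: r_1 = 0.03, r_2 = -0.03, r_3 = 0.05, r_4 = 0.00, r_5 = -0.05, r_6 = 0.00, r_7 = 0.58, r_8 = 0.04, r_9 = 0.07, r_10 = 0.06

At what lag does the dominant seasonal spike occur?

7

The largest autocorrelation is r_7 = 0.58; the remaining lags stay at or below 0.07.
The dominant spike at lag 7 indicates a seasonal period of 7.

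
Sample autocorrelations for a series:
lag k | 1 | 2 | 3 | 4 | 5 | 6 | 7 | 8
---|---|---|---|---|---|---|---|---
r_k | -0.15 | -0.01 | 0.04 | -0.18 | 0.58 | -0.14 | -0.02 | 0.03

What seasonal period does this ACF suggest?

The largest autocorrelation is r_5 = 0.58; the remaining lags stay at or below 0.04.
The dominant spike at lag 5 indicates a seasonal period of 5.

5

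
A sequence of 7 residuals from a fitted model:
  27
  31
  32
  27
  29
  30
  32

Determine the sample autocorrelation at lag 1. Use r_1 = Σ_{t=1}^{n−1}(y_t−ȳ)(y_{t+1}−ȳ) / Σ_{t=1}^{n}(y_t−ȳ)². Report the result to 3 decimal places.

Mean ȳ = (27 + 31 + 32 + 27 + 29 + 30 + 32)/7 = 29.7143
Numerator Σ_{t=1}^{6}(y_t−ȳ)(y_{t+1}−ȳ) = -4.3673
Denominator Σ(y_t−ȳ)² = 27.4286
r_1 = -4.3673 / 27.4286 = -0.159

-0.159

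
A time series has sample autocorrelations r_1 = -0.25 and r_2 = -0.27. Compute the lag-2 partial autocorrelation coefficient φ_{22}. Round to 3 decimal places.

-0.355

φ_{22} = (r_2 − r_1²) / (1 − r_1²)
r_1² = (-0.25)² = 0.0625
Numerator = -0.27 − 0.0625 = -0.3325; denominator = 1 − 0.0625 = 0.9375
φ_{22} = -0.3325 / 0.9375 = -0.355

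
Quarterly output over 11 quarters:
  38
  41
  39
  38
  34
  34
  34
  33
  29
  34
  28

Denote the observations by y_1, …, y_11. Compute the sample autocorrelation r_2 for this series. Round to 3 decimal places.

0.461

Mean ȳ = (38 + 41 + 39 + 38 + 34 + 34 + 34 + 33 + 29 + 34 + 28)/11 = 34.7273
Numerator Σ_{t=1}^{9}(y_t−ȳ)(y_{t+2}−ȳ) = 74.7603
Denominator Σ(y_t−ȳ)² = 162.1818
r_2 = 74.7603 / 162.1818 = 0.461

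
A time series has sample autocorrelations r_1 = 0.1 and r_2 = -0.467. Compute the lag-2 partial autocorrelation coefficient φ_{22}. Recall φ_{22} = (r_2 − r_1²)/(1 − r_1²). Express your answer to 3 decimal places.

-0.482

φ_{22} = (r_2 − r_1²) / (1 − r_1²)
r_1² = (0.1)² = 0.01
Numerator = -0.467 − 0.0100 = -0.4770; denominator = 1 − 0.0100 = 0.9900
φ_{22} = -0.4770 / 0.9900 = -0.482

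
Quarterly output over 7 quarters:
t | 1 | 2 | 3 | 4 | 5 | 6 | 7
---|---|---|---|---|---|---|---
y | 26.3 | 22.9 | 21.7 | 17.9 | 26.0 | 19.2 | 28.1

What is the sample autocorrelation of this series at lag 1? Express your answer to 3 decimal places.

Mean ȳ = (26.3 + 22.9 + 21.7 + 17.9 + 26.0 + 19.2 + 28.1)/7 = 23.1571
Deviations from mean: 3.1429, -0.2571, -1.4571, -5.2571, 2.8429, -3.9571, 4.9429
Numerator Σ_{t=1}^{6}(y_t−ȳ)(y_{t+1}−ȳ) = -38.5276
Denominator Σ(y_t−ȳ)² = 87.8771
r_1 = -38.5276 / 87.8771 = -0.438

-0.438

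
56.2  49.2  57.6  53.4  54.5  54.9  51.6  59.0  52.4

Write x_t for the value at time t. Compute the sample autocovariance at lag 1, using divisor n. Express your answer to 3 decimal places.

-5.866

Mean x̄ = (56.2 + 49.2 + 57.6 + 53.4 + 54.5 + 54.9 + 51.6 + 59.0 + 52.4)/9 = 54.3111
Σ_{t=1}^{8}(x_t−x̄)(x_{t+1}−x̄) = -52.7912
γ_1 = -52.7912 / 9 = -5.866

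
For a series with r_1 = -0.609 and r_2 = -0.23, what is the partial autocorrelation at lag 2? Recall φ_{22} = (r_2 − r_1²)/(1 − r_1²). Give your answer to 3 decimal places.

φ_{22} = (r_2 − r_1²) / (1 − r_1²)
r_1² = (-0.609)² = 0.370881
Numerator = -0.23 − 0.3709 = -0.6009; denominator = 1 − 0.3709 = 0.6291
φ_{22} = -0.6009 / 0.6291 = -0.955

-0.955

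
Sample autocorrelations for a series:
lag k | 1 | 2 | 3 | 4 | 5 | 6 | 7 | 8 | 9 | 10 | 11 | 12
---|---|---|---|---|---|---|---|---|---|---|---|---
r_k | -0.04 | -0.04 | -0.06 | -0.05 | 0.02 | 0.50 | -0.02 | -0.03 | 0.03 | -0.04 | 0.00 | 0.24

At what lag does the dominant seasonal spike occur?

6

The largest autocorrelation is r_6 = 0.50, with a weaker echo at lag 12 (0.24); the remaining lags stay at or below 0.03.
The dominant spike at lag 6 indicates a seasonal period of 6.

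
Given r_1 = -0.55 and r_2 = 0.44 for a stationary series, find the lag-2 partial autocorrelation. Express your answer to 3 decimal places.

0.197

φ_{22} = (r_2 − r_1²) / (1 − r_1²)
r_1² = (-0.55)² = 0.3025
Numerator = 0.44 − 0.3025 = 0.1375; denominator = 1 − 0.3025 = 0.6975
φ_{22} = 0.1375 / 0.6975 = 0.197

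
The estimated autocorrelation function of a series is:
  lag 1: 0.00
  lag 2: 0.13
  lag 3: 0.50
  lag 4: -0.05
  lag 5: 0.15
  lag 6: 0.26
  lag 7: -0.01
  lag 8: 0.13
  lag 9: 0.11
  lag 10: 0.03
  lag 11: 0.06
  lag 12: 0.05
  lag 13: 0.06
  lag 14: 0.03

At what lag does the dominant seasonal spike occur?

The largest autocorrelation is r_3 = 0.50, with a weaker echo at lag 6 (0.26); the remaining lags stay at or below 0.15.
The dominant spike at lag 3 indicates a seasonal period of 3.

3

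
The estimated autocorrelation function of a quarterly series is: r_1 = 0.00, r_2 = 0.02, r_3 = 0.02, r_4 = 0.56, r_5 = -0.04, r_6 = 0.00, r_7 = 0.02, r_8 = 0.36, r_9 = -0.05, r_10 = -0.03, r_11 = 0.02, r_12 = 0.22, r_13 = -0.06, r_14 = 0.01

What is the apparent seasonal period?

4

The largest autocorrelation is r_4 = 0.56, with weaker echoes at lags 8 (0.36) and 12 (0.22); the remaining lags stay at or below 0.02.
The dominant spike at lag 4 indicates a seasonal period of 4.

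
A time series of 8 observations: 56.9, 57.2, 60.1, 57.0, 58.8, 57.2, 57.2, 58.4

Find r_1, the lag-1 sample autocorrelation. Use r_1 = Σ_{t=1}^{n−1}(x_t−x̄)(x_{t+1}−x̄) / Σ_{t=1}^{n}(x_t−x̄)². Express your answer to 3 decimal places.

Mean x̄ = (56.9 + 57.2 + 60.1 + 57.0 + 58.8 + 57.2 + 57.2 + 58.4)/8 = 57.8500
Deviations from mean: -0.9500, -0.6500, 2.2500, -0.8500, 0.9500, -0.6500, -0.6500, 0.5500
Numerator Σ_{t=1}^{7}(x_t−x̄)(x_{t+1}−x̄) = -4.1175
Denominator Σ(x_t−x̄)² = 9.1600
r_1 = -4.1175 / 9.1600 = -0.450

-0.450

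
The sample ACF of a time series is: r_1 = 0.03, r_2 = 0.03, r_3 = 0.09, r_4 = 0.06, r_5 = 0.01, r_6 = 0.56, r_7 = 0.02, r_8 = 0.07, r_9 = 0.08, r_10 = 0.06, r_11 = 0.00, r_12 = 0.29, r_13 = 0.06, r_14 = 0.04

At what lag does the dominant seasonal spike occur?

6

The largest autocorrelation is r_6 = 0.56, with a weaker echo at lag 12 (0.29); the remaining lags stay at or below 0.09.
The dominant spike at lag 6 indicates a seasonal period of 6.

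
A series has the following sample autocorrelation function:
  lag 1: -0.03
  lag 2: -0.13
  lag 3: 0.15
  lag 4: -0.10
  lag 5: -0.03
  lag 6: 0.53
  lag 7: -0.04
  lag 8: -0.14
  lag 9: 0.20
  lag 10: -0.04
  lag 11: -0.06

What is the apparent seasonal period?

6

The largest autocorrelation is r_6 = 0.53; the remaining lags stay at or below 0.20.
The dominant spike at lag 6 indicates a seasonal period of 6.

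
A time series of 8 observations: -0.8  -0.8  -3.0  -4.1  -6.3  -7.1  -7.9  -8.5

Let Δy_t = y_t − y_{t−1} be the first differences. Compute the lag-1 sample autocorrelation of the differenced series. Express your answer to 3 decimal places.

-0.320

First differences Δy: 0.0, -2.2, -1.1, -2.2, -0.8, -0.8, -0.6
Mean of differences = -1.1000
Numerator Σ(Δy_t−Δȳ)(Δy_{t+1}−Δȳ) = -1.3000
Denominator Σ(Δy_t−Δȳ)² = 4.0600
r_1(Δy) = -1.3000 / 4.0600 = -0.320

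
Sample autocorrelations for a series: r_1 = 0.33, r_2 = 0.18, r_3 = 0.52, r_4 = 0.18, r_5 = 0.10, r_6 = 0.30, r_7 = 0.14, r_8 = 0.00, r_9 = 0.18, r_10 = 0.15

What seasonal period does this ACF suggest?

The largest autocorrelation is r_3 = 0.52; the remaining lags stay at or below 0.33. The elevated value at lag 1 (0.33), dropping to 0.18 at lag 2, reflects decaying short-term dependence rather than seasonality.
The dominant spike at lag 3 indicates a seasonal period of 3.

3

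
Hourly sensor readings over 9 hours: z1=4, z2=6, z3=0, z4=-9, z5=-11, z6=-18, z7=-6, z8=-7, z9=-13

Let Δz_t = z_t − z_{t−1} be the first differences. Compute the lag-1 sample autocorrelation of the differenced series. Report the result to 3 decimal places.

-0.151

First differences Δz: 2, -6, -9, -2, -7, 12, -1, -6
Mean of differences = -2.1250
Numerator Σ(Δz_t−Δz̄)(Δz_{t+1}−Δz̄) = -48.1406
Denominator Σ(Δz_t−Δz̄)² = 318.8750
r_1(Δz) = -48.1406 / 318.8750 = -0.151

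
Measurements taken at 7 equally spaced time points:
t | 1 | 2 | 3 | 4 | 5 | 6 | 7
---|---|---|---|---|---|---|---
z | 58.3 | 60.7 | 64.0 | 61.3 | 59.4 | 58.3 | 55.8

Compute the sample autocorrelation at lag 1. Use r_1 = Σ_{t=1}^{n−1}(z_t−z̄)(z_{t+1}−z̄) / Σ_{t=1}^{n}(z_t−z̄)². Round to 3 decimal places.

0.370

Mean z̄ = (58.3 + 60.7 + 64.0 + 61.3 + 59.4 + 58.3 + 55.8)/7 = 59.6857
Deviations from mean: -1.3857, 1.0143, 4.3143, 1.6143, -0.2857, -1.3857, -3.8857
Σ(z_t−z̄)(z_{t+1}−z̄) = (-1.4055) + (4.3759) + (6.9645) + (-0.4612) + (0.3959) + (5.3845) = 15.2541
Denominator Σ(z_t−z̄)² = 41.2686
r_1 = 15.2541 / 41.2686 = 0.370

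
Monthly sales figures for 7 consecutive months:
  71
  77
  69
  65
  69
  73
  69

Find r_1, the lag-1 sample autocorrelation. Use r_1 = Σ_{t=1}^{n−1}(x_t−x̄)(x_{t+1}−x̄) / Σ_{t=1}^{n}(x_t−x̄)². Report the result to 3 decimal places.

Mean x̄ = (71 + 77 + 69 + 65 + 69 + 73 + 69)/7 = 70.4286
Deviations from mean: 0.5714, 6.5714, -1.4286, -5.4286, -1.4286, 2.5714, -1.4286
Σ(x_t−x̄)(x_{t+1}−x̄) = (3.7551) + (-9.3878) + (7.7551) + (7.7551) + (-3.6735) + (-3.6735) = 2.5306
Denominator Σ(x_t−x̄)² = 85.7143
r_1 = 2.5306 / 85.7143 = 0.030

0.030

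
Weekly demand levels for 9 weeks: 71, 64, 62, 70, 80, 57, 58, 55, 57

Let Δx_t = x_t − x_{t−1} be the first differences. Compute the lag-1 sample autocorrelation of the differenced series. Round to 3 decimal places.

First differences Δx: -7, -2, 8, 10, -23, 1, -3, 2
Mean of differences = -1.7500
Numerator Σ(Δx_t−Δx̄)(Δx_{t+1}−Δx̄) = -202.8125
Denominator Σ(Δx_t−Δx̄)² = 735.5000
r_1(Δx) = -202.8125 / 735.5000 = -0.276

-0.276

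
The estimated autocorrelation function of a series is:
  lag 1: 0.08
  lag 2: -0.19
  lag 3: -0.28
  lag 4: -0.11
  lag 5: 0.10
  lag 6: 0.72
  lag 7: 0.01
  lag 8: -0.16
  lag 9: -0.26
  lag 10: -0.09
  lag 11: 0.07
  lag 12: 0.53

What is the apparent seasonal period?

6

The largest autocorrelation is r_6 = 0.72, with a weaker echo at lag 12 (0.53); the remaining lags stay at or below 0.10.
The dominant spike at lag 6 indicates a seasonal period of 6.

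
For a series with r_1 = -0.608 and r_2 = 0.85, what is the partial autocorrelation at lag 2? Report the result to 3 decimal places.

0.762

φ_{22} = (r_2 − r_1²) / (1 − r_1²)
r_1² = (-0.608)² = 0.369664
Numerator = 0.85 − 0.3697 = 0.4803; denominator = 1 − 0.3697 = 0.6303
φ_{22} = 0.4803 / 0.6303 = 0.762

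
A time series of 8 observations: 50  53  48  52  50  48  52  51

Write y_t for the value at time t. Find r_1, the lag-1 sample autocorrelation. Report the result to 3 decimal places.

-0.573

Mean ȳ = (50 + 53 + 48 + 52 + 50 + 48 + 52 + 51)/8 = 50.5000
Σ(y_t−ȳ)(y_{t+1}−ȳ) = (-1.2500) + (-6.2500) + (-3.7500) + (-0.7500) + (1.2500) + (-3.7500) + (0.7500) = -13.7500
Denominator Σ(y_t−ȳ)² = 24.0000
r_1 = -13.7500 / 24.0000 = -0.573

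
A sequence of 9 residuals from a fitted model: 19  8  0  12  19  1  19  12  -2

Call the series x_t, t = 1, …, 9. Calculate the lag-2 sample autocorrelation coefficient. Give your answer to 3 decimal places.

-0.426

Mean x̄ = (19 + 8 + 0 + 12 + 19 + 1 + 19 + 12 − 2)/9 = 9.7778
Σ(x_t−x̄)(x_{t+2}−x̄) = (-90.1728) + (-3.9506) + (-90.1728) + (-19.5062) + (85.0494) + (-19.5062) + (-108.6173) = -246.8765
Denominator Σ(x_t−x̄)² = 579.5556
r_2 = -246.8765 / 579.5556 = -0.426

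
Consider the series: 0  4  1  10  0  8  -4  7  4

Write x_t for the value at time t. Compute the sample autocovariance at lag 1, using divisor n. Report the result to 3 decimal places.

-12.864

Mean x̄ = (0 + 4 + 1 + 10 + 0 + 8 − 4 + 7 + 4)/9 = 3.3333
Σ_{t=1}^{8}(x_t−x̄)(x_{t+1}−x̄) = -115.7778
γ_1 = -115.7778 / 9 = -12.864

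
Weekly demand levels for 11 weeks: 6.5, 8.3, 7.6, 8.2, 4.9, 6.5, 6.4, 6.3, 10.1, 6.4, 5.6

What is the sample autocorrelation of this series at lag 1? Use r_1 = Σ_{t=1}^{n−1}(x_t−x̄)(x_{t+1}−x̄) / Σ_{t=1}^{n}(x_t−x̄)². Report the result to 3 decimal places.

-0.144

Mean x̄ = (6.5 + 8.3 + 7.6 + 8.2 + 4.9 + 6.5 + 6.4 + 6.3 + 10.1 + 6.4 + 5.6)/11 = 6.9818
Numerator Σ_{t=1}^{10}(x_t−x̄)(x_{t+1}−x̄) = -3.0594
Denominator Σ(x_t−x̄)² = 21.1764
r_1 = -3.0594 / 21.1764 = -0.144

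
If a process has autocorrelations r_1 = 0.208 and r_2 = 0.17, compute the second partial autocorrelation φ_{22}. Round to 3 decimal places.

φ_{22} = (r_2 − r_1²) / (1 − r_1²)
r_1² = (0.208)² = 0.043264
Numerator = 0.17 − 0.0433 = 0.1267; denominator = 1 − 0.0433 = 0.9567
φ_{22} = 0.1267 / 0.9567 = 0.132

0.132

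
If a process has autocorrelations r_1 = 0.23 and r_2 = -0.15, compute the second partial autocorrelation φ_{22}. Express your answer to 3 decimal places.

-0.214

φ_{22} = (r_2 − r_1²) / (1 − r_1²)
r_1² = (0.23)² = 0.0529
Numerator = -0.15 − 0.0529 = -0.2029; denominator = 1 − 0.0529 = 0.9471
φ_{22} = -0.2029 / 0.9471 = -0.214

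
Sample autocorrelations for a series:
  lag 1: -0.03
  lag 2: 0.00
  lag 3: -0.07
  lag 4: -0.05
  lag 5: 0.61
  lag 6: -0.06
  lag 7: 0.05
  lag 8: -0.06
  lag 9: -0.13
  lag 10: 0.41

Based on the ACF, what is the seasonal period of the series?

5

The largest autocorrelation is r_5 = 0.61, with a weaker echo at lag 10 (0.41); the remaining lags stay at or below 0.05.
The dominant spike at lag 5 indicates a seasonal period of 5.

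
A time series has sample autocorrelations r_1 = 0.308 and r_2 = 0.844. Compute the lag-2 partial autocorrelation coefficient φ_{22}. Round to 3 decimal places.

φ_{22} = (r_2 − r_1²) / (1 − r_1²)
r_1² = (0.308)² = 0.094864
Numerator = 0.844 − 0.0949 = 0.7491; denominator = 1 − 0.0949 = 0.9051
φ_{22} = 0.7491 / 0.9051 = 0.828

0.828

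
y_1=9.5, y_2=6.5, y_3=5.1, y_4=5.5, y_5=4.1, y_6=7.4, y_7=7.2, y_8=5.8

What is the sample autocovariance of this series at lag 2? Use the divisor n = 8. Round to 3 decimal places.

Mean ȳ = (9.5 + 6.5 + 5.1 + 5.5 + 4.1 + 7.4 + 7.2 + 5.8)/8 = 6.3875
Σ_{t=1}^{6}(y_t−ȳ)(y_{t+2}−ȳ) = -4.5141
γ_2 = -4.5141 / 8 = -0.564

-0.564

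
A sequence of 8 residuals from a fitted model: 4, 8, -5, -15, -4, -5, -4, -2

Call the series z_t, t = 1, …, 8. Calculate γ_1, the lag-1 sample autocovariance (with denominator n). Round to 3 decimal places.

11.857

Mean z̄ = (4 + 8 − 5 − 15 − 4 − 5 − 4 − 2)/8 = -2.8750
Deviations: 6.8750, 10.8750, -2.1250, -12.1250, -1.1250, -2.1250, -1.1250, 0.8750
Σ_{t=1}^{7}(z_t−z̄)(z_{t+1}−z̄) = 94.8594
γ_1 = 94.8594 / 8 = 11.857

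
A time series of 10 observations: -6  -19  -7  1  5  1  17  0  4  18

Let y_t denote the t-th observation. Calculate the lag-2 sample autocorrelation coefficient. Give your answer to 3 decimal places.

Mean ȳ = (-6 − 19 − 7 + 1 + 5 + 1 + 17 + 0 + 4 + 18)/10 = 1.4000
Numerator Σ_{t=1}^{8}(y_t−ȳ)(y_{t+2}−ȳ) = 114.2800
Denominator Σ(y_t−ȳ)² = 1082.4000
r_2 = 114.2800 / 1082.4000 = 0.106

0.106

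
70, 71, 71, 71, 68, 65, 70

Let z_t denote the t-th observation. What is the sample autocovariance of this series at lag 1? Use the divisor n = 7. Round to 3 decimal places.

1.055

Mean z̄ = (70 + 71 + 71 + 71 + 68 + 65 + 70)/7 = 69.4286
Deviations: 0.5714, 1.5714, 1.5714, 1.5714, -1.4286, -4.4286, 0.5714
Σ_{t=1}^{6}(z_t−z̄)(z_{t+1}−z̄) = 7.3878
γ_1 = 7.3878 / 7 = 1.055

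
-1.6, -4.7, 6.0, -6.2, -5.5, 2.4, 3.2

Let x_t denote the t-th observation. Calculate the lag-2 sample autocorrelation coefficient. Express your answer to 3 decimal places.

Mean x̄ = (-1.6 − 4.7 + 6.0 − 6.2 − 5.5 + 2.4 + 3.2)/7 = -0.9143
Σ(x_t−x̄)(x_{t+2}−x̄) = (-4.7412) + (20.0102) + (-31.7069) + (-17.5184) + (-18.8669) = -52.8233
Denominator Σ(x_t−x̄)² = 139.4886
r_2 = -52.8233 / 139.4886 = -0.379

-0.379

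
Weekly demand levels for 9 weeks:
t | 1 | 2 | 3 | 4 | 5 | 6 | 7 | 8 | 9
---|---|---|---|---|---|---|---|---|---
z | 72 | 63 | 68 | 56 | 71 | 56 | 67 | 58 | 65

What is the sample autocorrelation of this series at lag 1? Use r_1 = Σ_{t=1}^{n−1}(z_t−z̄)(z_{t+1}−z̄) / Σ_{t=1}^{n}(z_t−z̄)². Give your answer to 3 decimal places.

-0.671

Mean z̄ = (72 + 63 + 68 + 56 + 71 + 56 + 67 + 58 + 65)/9 = 64.0000
Numerator Σ_{t=1}^{8}(z_t−z̄)(z_{t+1}−z̄) = -204.0000
Denominator Σ(z_t−z̄)² = 304.0000
r_1 = -204.0000 / 304.0000 = -0.671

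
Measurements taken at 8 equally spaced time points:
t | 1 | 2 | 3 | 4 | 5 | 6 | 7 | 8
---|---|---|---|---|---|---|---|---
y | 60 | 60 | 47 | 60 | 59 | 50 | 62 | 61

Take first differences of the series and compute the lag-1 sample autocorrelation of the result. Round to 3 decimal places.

First differences Δy: 0, -13, 13, -1, -9, 12, -1
Mean of differences = 0.1429
Numerator Σ(Δy_t−Δȳ)(Δy_{t+1}−Δȳ) = -293.3061
Denominator Σ(Δy_t−Δȳ)² = 564.8571
r_1(Δy) = -293.3061 / 564.8571 = -0.519

-0.519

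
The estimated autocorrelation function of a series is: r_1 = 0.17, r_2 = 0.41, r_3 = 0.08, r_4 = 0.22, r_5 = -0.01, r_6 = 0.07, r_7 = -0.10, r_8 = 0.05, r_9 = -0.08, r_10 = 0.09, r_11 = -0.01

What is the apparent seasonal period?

The largest autocorrelation is r_2 = 0.41, with a weaker echo at lag 4 (0.22); the remaining lags stay at or below 0.17.
The dominant spike at lag 2 indicates a seasonal period of 2.

2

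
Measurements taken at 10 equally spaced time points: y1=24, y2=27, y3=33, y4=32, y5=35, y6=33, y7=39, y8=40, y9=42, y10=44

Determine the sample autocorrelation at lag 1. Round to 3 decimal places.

0.590

Mean ȳ = (24 + 27 + 33 + 32 + 35 + 33 + 39 + 40 + 42 + 44)/10 = 34.9000
Numerator Σ_{t=1}^{9}(y_t−ȳ)(y_{t+1}−ȳ) = 220.0900
Denominator Σ(y_t−ȳ)² = 372.9000
r_1 = 220.0900 / 372.9000 = 0.590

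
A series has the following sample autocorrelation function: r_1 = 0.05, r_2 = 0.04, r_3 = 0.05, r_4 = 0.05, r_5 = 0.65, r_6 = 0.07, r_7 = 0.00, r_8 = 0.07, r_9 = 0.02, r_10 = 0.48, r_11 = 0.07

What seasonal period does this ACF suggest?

The largest autocorrelation is r_5 = 0.65, with a weaker echo at lag 10 (0.48); the remaining lags stay at or below 0.07.
The dominant spike at lag 5 indicates a seasonal period of 5.

5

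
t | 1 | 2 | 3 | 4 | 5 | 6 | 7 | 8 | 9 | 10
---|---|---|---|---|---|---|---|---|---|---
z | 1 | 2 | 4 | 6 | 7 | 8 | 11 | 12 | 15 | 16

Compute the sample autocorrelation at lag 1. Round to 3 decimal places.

0.705

Mean z̄ = (1 + 2 + 4 + 6 + 7 + 8 + 11 + 12 + 15 + 16)/10 = 8.2000
Numerator Σ_{t=1}^{9}(z_t−z̄)(z_{t+1}−z̄) = 171.7600
Denominator Σ(z_t−z̄)² = 243.6000
r_1 = 171.7600 / 243.6000 = 0.705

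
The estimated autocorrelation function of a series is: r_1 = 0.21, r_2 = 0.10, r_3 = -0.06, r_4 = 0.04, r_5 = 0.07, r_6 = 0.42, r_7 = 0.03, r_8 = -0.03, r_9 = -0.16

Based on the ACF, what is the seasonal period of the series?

6

The largest autocorrelation is r_6 = 0.42; the remaining lags stay at or below 0.21. The elevated value at lag 1 (0.21), dropping to 0.10 at lag 2, reflects decaying short-term dependence rather than seasonality.
The dominant spike at lag 6 indicates a seasonal period of 6.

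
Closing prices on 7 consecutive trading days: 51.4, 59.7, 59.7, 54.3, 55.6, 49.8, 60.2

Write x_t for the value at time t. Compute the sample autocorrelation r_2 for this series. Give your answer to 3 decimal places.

-0.146

Mean x̄ = (51.4 + 59.7 + 59.7 + 54.3 + 55.6 + 49.8 + 60.2)/7 = 55.8143
Deviations from mean: -4.4143, 3.8857, 3.8857, -1.5143, -0.2143, -6.0143, 4.3857
Numerator Σ_{t=1}^{5}(x_t−x̄)(x_{t+2}−x̄) = -15.7018
Denominator Σ(x_t−x̄)² = 107.4286
r_2 = -15.7018 / 107.4286 = -0.146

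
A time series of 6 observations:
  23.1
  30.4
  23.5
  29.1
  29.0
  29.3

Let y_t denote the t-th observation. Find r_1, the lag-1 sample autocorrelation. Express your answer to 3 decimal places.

Mean ȳ = (23.1 + 30.4 + 23.5 + 29.1 + 29.0 + 29.3)/6 = 27.4000
Deviations from mean: -4.3000, 3.0000, -3.9000, 1.7000, 1.6000, 1.9000
Σ(y_t−ȳ)(y_{t+1}−ȳ) = (-12.9000) + (-11.7000) + (-6.6300) + (2.7200) + (3.0400) = -25.4700
Denominator Σ(y_t−ȳ)² = 51.7600
r_1 = -25.4700 / 51.7600 = -0.492

-0.492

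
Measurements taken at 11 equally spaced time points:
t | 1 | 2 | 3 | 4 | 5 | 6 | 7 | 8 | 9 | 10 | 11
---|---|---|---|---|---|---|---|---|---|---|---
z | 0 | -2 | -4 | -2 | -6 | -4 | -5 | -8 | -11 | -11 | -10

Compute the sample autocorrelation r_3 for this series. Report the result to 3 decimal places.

0.160

Mean z̄ = (0 − 2 − 4 − 2 − 6 − 4 − 5 − 8 − 11 − 11 − 10)/11 = -5.7273
Numerator Σ_{t=1}^{8}(z_t−z̄)(z_{t+3}−z̄) = 23.4132
Denominator Σ(z_t−z̄)² = 146.1818
r_3 = 23.4132 / 146.1818 = 0.160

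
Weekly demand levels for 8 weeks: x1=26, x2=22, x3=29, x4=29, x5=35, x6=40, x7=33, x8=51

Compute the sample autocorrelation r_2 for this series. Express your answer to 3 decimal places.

Mean x̄ = (26 + 22 + 29 + 29 + 35 + 40 + 33 + 51)/8 = 33.1250
Deviations from mean: -7.1250, -11.1250, -4.1250, -4.1250, 1.8750, 6.8750, -0.1250, 17.8750
Numerator Σ_{t=1}^{6}(x_t−x̄)(x_{t+2}−x̄) = 161.8438
Denominator Σ(x_t−x̄)² = 578.8750
r_2 = 161.8438 / 578.8750 = 0.280

0.280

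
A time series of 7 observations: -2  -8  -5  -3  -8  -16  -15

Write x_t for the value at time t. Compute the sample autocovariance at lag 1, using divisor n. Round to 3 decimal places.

10.140

Mean x̄ = (-2 − 8 − 5 − 3 − 8 − 16 − 15)/7 = -8.1429
Deviations: 6.1429, 0.1429, 3.1429, 5.1429, 0.1429, -7.8571, -6.8571
Σ_{t=1}^{6}(x_t−x̄)(x_{t+1}−x̄) = 70.9796
γ_1 = 70.9796 / 7 = 10.140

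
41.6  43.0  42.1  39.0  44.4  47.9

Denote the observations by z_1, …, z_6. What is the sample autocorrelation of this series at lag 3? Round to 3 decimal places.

Mean z̄ = (41.6 + 43.0 + 42.1 + 39.0 + 44.4 + 47.9)/6 = 43.0000
Deviations from mean: -1.4000, 0.0000, -0.9000, -4.0000, 1.4000, 4.9000
Numerator Σ_{t=1}^{3}(z_t−z̄)(z_{t+3}−z̄) = 1.1900
Denominator Σ(z_t−z̄)² = 44.7400
r_3 = 1.1900 / 44.7400 = 0.027

0.027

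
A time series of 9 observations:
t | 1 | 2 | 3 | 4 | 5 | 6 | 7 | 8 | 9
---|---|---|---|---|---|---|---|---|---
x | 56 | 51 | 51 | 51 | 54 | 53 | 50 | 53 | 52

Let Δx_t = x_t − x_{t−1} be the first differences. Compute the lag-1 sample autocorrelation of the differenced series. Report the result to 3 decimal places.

First differences Δx: -5, 0, 0, 3, -1, -3, 3, -1
Mean of differences = -0.5000
Numerator Σ(Δx_t−Δx̄)(Δx_{t+1}−Δx̄) = -11.2500
Denominator Σ(Δx_t−Δx̄)² = 52.0000
r_1(Δx) = -11.2500 / 52.0000 = -0.216

-0.216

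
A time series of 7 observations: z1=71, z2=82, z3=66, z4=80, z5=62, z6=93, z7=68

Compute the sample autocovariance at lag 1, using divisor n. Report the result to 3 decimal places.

Mean z̄ = (71 + 82 + 66 + 80 + 62 + 93 + 68)/7 = 74.5714
Σ_{t=1}^{6}(z_t−z̄)(z_{t+1}−z̄) = -557.7551
γ_1 = -557.7551 / 7 = -79.679

-79.679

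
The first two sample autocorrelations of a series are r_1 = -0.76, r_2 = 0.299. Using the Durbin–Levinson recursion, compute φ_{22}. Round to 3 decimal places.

-0.660

φ_{22} = (r_2 − r_1²) / (1 − r_1²)
r_1² = (-0.76)² = 0.5776
Numerator = 0.299 − 0.5776 = -0.2786; denominator = 1 − 0.5776 = 0.4224
φ_{22} = -0.2786 / 0.4224 = -0.660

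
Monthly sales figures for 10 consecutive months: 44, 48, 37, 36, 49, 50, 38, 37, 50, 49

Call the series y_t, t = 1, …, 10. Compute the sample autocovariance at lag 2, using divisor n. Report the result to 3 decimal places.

-26.148

Mean ȳ = (44 + 48 + 37 + 36 + 49 + 50 + 38 + 37 + 50 + 49)/10 = 43.8000
Σ_{t=1}^{8}(y_t−ȳ)(y_{t+2}−ȳ) = -261.4800
γ_2 = -261.4800 / 10 = -26.148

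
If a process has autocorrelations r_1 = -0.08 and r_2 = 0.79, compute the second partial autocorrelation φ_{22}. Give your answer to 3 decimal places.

0.789

φ_{22} = (r_2 − r_1²) / (1 − r_1²)
r_1² = (-0.08)² = 0.0064
Numerator = 0.79 − 0.0064 = 0.7836; denominator = 1 − 0.0064 = 0.9936
φ_{22} = 0.7836 / 0.9936 = 0.789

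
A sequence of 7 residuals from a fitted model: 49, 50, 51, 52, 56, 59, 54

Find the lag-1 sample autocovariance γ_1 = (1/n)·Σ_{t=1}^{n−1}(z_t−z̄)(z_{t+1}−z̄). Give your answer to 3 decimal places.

5.857

Mean z̄ = (49 + 50 + 51 + 52 + 56 + 59 + 54)/7 = 53.0000
Deviations: -4.0000, -3.0000, -2.0000, -1.0000, 3.0000, 6.0000, 1.0000
Σ_{t=1}^{6}(z_t−z̄)(z_{t+1}−z̄) = 41.0000
γ_1 = 41.0000 / 7 = 5.857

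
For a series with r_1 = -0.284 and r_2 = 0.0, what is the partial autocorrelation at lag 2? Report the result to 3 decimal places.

-0.088

φ_{22} = (r_2 − r_1²) / (1 − r_1²)
r_1² = (-0.284)² = 0.080656
Numerator = 0.0 − 0.0807 = -0.0807; denominator = 1 − 0.0807 = 0.9193
φ_{22} = -0.0807 / 0.9193 = -0.088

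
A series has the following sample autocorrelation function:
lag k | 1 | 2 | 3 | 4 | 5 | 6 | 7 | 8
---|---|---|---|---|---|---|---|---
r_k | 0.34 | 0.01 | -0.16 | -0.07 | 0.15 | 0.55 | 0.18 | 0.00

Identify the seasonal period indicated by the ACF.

The largest autocorrelation is r_6 = 0.55; the remaining lags stay at or below 0.34. The elevated value at lag 1 (0.34), dropping to 0.01 at lag 2, reflects decaying short-term dependence rather than seasonality.
The dominant spike at lag 6 indicates a seasonal period of 6.

6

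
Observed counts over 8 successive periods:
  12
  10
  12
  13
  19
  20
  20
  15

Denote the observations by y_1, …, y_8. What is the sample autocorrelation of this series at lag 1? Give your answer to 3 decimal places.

Mean ȳ = (12 + 10 + 12 + 13 + 19 + 20 + 20 + 15)/8 = 15.1250
Σ(y_t−ȳ)(y_{t+1}−ȳ) = (16.0156) + (16.0156) + (6.6406) + (-8.2344) + (18.8906) + (23.7656) + (-0.6094) = 72.4844
Denominator Σ(y_t−ȳ)² = 112.8750
r_1 = 72.4844 / 112.8750 = 0.642

0.642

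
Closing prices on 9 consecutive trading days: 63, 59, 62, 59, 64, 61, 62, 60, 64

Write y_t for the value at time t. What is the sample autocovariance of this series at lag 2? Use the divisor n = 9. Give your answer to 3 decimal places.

1.413

Mean ȳ = (63 + 59 + 62 + 59 + 64 + 61 + 62 + 60 + 64)/9 = 61.5556
Σ_{t=1}^{7}(y_t−ȳ)(y_{t+2}−ȳ) = 12.7160
γ_2 = 12.7160 / 9 = 1.413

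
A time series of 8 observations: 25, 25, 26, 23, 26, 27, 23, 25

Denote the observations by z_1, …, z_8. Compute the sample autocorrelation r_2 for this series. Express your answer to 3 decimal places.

Mean z̄ = (25 + 25 + 26 + 23 + 26 + 27 + 23 + 25)/8 = 25.0000
Deviations from mean: 0.0000, 0.0000, 1.0000, -2.0000, 1.0000, 2.0000, -2.0000, 0.0000
Numerator Σ_{t=1}^{6}(z_t−z̄)(z_{t+2}−z̄) = -5.0000
Denominator Σ(z_t−z̄)² = 14.0000
r_2 = -5.0000 / 14.0000 = -0.357

-0.357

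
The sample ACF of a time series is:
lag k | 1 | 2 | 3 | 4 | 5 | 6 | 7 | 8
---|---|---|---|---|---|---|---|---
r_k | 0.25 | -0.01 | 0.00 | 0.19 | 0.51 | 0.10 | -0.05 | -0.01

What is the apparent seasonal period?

5

The largest autocorrelation is r_5 = 0.51; the remaining lags stay at or below 0.25.
The dominant spike at lag 5 indicates a seasonal period of 5.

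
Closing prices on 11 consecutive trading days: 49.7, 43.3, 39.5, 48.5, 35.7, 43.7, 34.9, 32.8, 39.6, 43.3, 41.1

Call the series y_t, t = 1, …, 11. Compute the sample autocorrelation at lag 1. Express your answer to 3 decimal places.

Mean ȳ = (49.7 + 43.3 + 39.5 + 48.5 + 35.7 + 43.7 + 34.9 + 32.8 + 39.6 + 43.3 + 41.1)/11 = 41.1000
Numerator Σ_{t=1}^{10}(y_t−ȳ)(y_{t+1}−ȳ) = -5.9500
Denominator Σ(y_t−ȳ)² = 286.4600
r_1 = -5.9500 / 286.4600 = -0.021

-0.021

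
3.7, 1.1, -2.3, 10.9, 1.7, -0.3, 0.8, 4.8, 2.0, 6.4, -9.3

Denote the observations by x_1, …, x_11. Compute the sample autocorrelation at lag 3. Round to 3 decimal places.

-0.082

Mean x̄ = (3.7 + 1.1 − 2.3 + 10.9 + 1.7 − 0.3 + 0.8 + 4.8 + 2.0 + 6.4 − 9.3)/11 = 1.7727
Numerator Σ_{t=1}^{8}(x_t−x̄)(x_{t+3}−x̄) = -21.5095
Denominator Σ(x_t−x̄)² = 262.5418
r_3 = -21.5095 / 262.5418 = -0.082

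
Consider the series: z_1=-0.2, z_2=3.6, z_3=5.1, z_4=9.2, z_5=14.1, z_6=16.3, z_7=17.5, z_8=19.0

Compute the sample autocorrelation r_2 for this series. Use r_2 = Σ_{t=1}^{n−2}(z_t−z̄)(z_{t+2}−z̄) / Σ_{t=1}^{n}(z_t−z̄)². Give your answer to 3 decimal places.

0.316

Mean z̄ = (-0.2 + 3.6 + 5.1 + 9.2 + 14.1 + 16.3 + 17.5 + 19.0)/8 = 10.5750
Numerator Σ_{t=1}^{6}(z_t−z̄)(z_{t+2}−z̄) = 114.0563
Denominator Σ(z_t−z̄)² = 360.7550
r_2 = 114.0563 / 360.7550 = 0.316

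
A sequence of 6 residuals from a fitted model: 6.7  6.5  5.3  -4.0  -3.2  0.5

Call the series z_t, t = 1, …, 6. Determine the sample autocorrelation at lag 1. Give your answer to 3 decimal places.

Mean z̄ = (6.7 + 6.5 + 5.3 − 4.0 − 3.2 + 0.5)/6 = 1.9667
Deviations from mean: 4.7333, 4.5333, 3.3333, -5.9667, -5.1667, -1.4667
Σ(z_t−z̄)(z_{t+1}−z̄) = (21.4578) + (15.1111) + (-19.8889) + (30.8278) + (7.5778) = 55.0856
Denominator Σ(z_t−z̄)² = 118.5133
r_1 = 55.0856 / 118.5133 = 0.465

0.465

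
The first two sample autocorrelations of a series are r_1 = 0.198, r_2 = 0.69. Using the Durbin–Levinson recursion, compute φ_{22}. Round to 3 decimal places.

0.677

φ_{22} = (r_2 − r_1²) / (1 − r_1²)
r_1² = (0.198)² = 0.039204
Numerator = 0.69 − 0.0392 = 0.6508; denominator = 1 − 0.0392 = 0.9608
φ_{22} = 0.6508 / 0.9608 = 0.677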